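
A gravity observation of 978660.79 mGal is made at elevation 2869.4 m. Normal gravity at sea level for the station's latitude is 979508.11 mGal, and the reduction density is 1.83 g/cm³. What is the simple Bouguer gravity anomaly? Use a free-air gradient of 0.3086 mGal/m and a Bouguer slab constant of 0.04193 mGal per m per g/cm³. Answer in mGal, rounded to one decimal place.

Free-air correction = 0.3086 × 2869.4 = 885.50 mGal
Free-air anomaly = 978660.79 − 979508.11 + (885.50) = 38.18 mGal
Bouguer slab correction = 0.04193 × 1.83 × 2869.4 = 220.17 mGal
Simple Bouguer anomaly = 38.18 − (220.17) = -181.99 mGal

-182.0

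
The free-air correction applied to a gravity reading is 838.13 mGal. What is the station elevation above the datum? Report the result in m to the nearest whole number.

h = 838.13 / 0.3086 = 2715.91 m

2716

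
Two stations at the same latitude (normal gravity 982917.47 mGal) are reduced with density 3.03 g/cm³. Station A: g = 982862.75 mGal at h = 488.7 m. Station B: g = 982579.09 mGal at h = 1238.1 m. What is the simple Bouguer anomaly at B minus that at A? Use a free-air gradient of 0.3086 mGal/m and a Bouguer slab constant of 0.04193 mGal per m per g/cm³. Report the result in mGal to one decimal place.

-147.6

Δg_SB(A) = 982862.75 − 982917.47 + 0.3086×488.7 − 0.04193×3.03×488.7 = 34.00 mGal
Δg_SB(B) = 982579.09 − 982917.47 + 0.3086×1238.1 − 0.04193×3.03×1238.1 = -113.60 mGal
Difference = -113.60 − (34.00) = -147.60 mGal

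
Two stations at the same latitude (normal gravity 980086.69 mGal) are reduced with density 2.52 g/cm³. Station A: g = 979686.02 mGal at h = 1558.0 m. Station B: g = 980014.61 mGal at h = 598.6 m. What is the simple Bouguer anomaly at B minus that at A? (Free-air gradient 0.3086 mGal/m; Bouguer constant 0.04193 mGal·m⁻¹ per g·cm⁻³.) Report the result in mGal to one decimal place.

Δg_SB(A) = 979686.02 − 980086.69 + 0.3086×1558.0 − 0.04193×2.52×1558.0 = -84.50 mGal
Δg_SB(B) = 980014.61 − 980086.69 + 0.3086×598.6 − 0.04193×2.52×598.6 = 49.40 mGal
Difference = 49.40 − (-84.50) = 133.90 mGal

133.9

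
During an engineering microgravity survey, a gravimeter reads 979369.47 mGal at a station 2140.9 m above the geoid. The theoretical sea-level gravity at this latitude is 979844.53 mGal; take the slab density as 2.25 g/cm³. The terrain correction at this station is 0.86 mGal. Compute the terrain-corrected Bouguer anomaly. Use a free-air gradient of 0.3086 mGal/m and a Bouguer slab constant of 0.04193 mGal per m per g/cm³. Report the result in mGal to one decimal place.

Free-air correction = 0.3086 × 2140.9 = 660.68 mGal
Free-air anomaly = 979369.47 − 979844.53 + (660.68) = 185.62 mGal
Bouguer slab correction = 0.04193 × 2.25 × 2140.9 = 201.98 mGal
Simple Bouguer anomaly = 185.62 − (201.98) = -16.36 mGal
Complete Bouguer anomaly = -16.36 + 0.86 = -15.50 mGal

-15.5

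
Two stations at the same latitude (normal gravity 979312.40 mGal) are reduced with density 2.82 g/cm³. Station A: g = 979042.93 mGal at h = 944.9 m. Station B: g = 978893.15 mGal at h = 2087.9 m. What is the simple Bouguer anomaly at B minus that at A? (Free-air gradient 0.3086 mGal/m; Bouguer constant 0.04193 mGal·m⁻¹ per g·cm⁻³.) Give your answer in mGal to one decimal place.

Δg_SB(A) = 979042.93 − 979312.40 + 0.3086×944.9 − 0.04193×2.82×944.9 = -89.60 mGal
Δg_SB(B) = 978893.15 − 979312.40 + 0.3086×2087.9 − 0.04193×2.82×2087.9 = -21.80 mGal
Difference = -21.80 − (-89.60) = 67.80 mGal

67.8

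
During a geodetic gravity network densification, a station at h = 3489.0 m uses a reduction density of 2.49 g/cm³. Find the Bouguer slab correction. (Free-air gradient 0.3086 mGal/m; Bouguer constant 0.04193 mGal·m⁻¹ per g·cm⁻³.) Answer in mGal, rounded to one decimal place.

364.3

Bouguer slab correction = 0.04193 × 2.49 × 3489.0 = 364.3 mGal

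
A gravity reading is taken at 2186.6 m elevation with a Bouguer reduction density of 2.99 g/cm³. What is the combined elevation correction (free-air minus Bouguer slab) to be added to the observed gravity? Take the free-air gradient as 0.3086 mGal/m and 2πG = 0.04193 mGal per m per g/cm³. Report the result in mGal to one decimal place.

400.6

Combined gradient = 0.3086 − 0.04193 × 2.99 = 0.1832293 mGal/m
Combined elevation correction = 0.1832293 × 2186.6 = 400.6 mGal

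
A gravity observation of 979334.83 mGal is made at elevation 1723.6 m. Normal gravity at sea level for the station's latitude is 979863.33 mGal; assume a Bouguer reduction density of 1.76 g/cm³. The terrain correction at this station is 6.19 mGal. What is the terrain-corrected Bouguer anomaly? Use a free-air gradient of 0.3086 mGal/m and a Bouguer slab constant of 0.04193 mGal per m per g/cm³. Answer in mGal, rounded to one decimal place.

-117.6

Free-air correction = 0.3086 × 1723.6 = 531.90 mGal
Free-air anomaly = 979334.83 − 979863.33 + (531.90) = 3.40 mGal
Bouguer slab correction = 0.04193 × 1.76 × 1723.6 = 127.20 mGal
Simple Bouguer anomaly = 3.40 − (127.20) = -123.80 mGal
Complete Bouguer anomaly = -123.80 + 6.19 = -117.61 mGal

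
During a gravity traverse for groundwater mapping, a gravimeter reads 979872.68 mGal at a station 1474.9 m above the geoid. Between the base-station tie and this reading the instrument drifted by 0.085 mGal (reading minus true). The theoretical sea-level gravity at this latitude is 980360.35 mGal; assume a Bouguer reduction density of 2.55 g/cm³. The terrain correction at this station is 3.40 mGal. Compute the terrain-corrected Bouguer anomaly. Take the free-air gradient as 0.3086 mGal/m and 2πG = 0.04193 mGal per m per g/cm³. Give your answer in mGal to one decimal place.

-186.9

Drift-corrected reading = 979872.68 − (0.085) = 979872.595 mGal
Free-air correction = 0.3086 × 1474.9 = 455.15 mGal
Free-air anomaly = 979872.595 − 980360.35 + (455.15) = -32.605 mGal
Bouguer slab correction = 0.04193 × 2.55 × 1474.9 = 157.70 mGal
Simple Bouguer anomaly = -32.605 − (157.70) = -190.305 mGal
Complete Bouguer anomaly = -190.305 + 3.40 = -186.905 mGal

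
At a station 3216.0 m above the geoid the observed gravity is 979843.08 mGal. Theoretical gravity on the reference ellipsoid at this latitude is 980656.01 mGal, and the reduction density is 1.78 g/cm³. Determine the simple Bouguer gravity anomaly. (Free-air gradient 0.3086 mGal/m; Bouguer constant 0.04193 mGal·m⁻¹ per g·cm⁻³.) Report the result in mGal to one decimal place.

Free-air correction = 0.3086 × 3216.0 = 992.46 mGal
Free-air anomaly = 979843.08 − 980656.01 + (992.46) = 179.53 mGal
Bouguer slab correction = 0.04193 × 1.78 × 3216.0 = 240.03 mGal
Simple Bouguer anomaly = 179.53 − (240.03) = -60.50 mGal

-60.5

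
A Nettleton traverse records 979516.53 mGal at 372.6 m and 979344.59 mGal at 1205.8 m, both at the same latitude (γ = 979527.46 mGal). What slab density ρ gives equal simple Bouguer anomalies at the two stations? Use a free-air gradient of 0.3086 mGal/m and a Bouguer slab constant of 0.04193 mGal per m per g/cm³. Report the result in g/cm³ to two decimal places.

2.44

Δg_obs = 979344.59 − 979516.53 = -171.94 mGal over Δh = 1205.8 − 372.6 = 833.2 m
Equal Bouguer anomalies ⇒ Δg_obs + (0.3086 − 0.04193ρ)·Δh = 0
0.3086 − 0.04193ρ = −Δg_obs/Δh = 0.20636
ρ = (0.3086 − 0.20636) / 0.04193 = 2.44 g/cm³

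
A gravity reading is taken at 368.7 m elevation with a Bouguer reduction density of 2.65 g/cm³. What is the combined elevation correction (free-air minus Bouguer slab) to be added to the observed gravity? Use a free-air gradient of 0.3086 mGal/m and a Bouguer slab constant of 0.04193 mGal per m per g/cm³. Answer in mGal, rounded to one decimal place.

Combined gradient = 0.3086 − 0.04193 × 2.65 = 0.1974855 mGal/m
Combined elevation correction = 0.1974855 × 368.7 = 72.8 mGal

72.8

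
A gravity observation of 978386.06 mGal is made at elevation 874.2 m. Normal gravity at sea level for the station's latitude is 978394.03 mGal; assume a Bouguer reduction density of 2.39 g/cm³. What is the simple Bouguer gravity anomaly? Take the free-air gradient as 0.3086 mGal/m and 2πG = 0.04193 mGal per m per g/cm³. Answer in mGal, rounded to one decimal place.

174.2

Free-air correction = 0.3086 × 874.2 = 269.78 mGal
Free-air anomaly = 978386.06 − 978394.03 + (269.78) = 261.81 mGal
Bouguer slab correction = 0.04193 × 2.39 × 874.2 = 87.61 mGal
Simple Bouguer anomaly = 261.81 − (87.61) = 174.20 mGal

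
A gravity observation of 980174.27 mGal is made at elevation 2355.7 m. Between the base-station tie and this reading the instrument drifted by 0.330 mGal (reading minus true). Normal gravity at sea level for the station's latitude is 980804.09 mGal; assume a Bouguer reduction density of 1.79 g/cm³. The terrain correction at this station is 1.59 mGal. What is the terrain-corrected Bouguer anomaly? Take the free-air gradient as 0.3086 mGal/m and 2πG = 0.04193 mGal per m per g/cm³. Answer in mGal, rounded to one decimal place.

-78.4

Drift-corrected reading = 980174.27 − (0.330) = 980173.940 mGal
Free-air correction = 0.3086 × 2355.7 = 726.97 mGal
Free-air anomaly = 980173.940 − 980804.09 + (726.97) = 96.820 mGal
Bouguer slab correction = 0.04193 × 1.79 × 2355.7 = 176.81 mGal
Simple Bouguer anomaly = 96.820 − (176.81) = -79.990 mGal
Complete Bouguer anomaly = -79.990 + 1.59 = -78.400 mGal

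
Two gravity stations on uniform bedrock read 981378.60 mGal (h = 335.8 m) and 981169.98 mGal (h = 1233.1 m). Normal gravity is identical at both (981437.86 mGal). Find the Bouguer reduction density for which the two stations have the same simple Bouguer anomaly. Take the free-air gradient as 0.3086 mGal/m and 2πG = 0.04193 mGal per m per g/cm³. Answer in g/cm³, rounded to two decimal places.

Δg_obs = 981169.98 − 981378.60 = -208.62 mGal over Δh = 1233.1 − 335.8 = 897.3 m
Equal Bouguer anomalies ⇒ Δg_obs + (0.3086 − 0.04193ρ)·Δh = 0
0.3086 − 0.04193ρ = −Δg_obs/Δh = 0.23250
ρ = (0.3086 − 0.23250) / 0.04193 = 1.81 g/cm³

1.81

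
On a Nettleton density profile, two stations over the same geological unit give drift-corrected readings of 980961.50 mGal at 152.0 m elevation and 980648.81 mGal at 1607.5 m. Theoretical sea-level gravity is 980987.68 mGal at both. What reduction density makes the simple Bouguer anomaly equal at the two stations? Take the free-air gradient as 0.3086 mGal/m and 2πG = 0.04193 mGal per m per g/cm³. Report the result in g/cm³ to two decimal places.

2.24

Δg_obs = 980648.81 − 980961.50 = -312.69 mGal over Δh = 1607.5 − 152.0 = 1455.5 m
Equal Bouguer anomalies ⇒ Δg_obs + (0.3086 − 0.04193ρ)·Δh = 0
0.3086 − 0.04193ρ = −Δg_obs/Δh = 0.21483
ρ = (0.3086 − 0.21483) / 0.04193 = 2.24 g/cm³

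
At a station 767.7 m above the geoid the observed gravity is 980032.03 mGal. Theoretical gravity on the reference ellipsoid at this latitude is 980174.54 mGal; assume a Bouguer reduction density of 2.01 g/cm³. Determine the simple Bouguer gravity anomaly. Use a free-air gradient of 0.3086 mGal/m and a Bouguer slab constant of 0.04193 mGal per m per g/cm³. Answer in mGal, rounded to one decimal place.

29.7

Free-air correction = 0.3086 × 767.7 = 236.91 mGal
Free-air anomaly = 980032.03 − 980174.54 + (236.91) = 94.40 mGal
Bouguer slab correction = 0.04193 × 2.01 × 767.7 = 64.70 mGal
Simple Bouguer anomaly = 94.40 − (64.70) = 29.70 mGal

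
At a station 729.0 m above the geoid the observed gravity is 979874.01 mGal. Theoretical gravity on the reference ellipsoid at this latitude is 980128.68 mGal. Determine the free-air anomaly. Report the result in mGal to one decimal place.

Free-air correction = 0.3086 × 729.0 = 224.97 mGal
Free-air anomaly = 979874.01 − 980128.68 + (224.97) = -29.70 mGal

-29.7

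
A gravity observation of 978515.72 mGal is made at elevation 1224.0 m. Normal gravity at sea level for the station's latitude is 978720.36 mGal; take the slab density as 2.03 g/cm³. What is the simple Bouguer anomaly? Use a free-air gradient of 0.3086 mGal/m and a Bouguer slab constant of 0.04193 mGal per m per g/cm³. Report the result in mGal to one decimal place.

68.9

Free-air correction = 0.3086 × 1224.0 = 377.73 mGal
Free-air anomaly = 978515.72 − 978720.36 + (377.73) = 173.09 mGal
Bouguer slab correction = 0.04193 × 2.03 × 1224.0 = 104.18 mGal
Simple Bouguer anomaly = 173.09 − (104.18) = 68.91 mGal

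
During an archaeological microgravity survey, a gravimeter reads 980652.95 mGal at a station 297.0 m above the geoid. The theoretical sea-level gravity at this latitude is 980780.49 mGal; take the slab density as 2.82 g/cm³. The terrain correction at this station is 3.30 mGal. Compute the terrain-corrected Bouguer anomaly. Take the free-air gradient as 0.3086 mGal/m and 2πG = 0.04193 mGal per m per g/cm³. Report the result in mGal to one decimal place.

-67.7

Free-air correction = 0.3086 × 297.0 = 91.65 mGal
Free-air anomaly = 980652.95 − 980780.49 + (91.65) = -35.89 mGal
Bouguer slab correction = 0.04193 × 2.82 × 297.0 = 35.12 mGal
Simple Bouguer anomaly = -35.89 − (35.12) = -71.01 mGal
Complete Bouguer anomaly = -71.01 + 3.30 = -67.71 mGal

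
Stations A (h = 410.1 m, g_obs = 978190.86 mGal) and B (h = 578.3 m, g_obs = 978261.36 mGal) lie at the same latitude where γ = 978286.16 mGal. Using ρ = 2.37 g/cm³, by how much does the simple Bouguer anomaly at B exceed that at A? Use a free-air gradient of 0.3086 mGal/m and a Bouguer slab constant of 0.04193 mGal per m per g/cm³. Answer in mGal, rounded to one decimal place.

105.7

Δg_SB(A) = 978190.86 − 978286.16 + 0.3086×410.1 − 0.04193×2.37×410.1 = -9.50 mGal
Δg_SB(B) = 978261.36 − 978286.16 + 0.3086×578.3 − 0.04193×2.37×578.3 = 96.20 mGal
Difference = 96.20 − (-9.50) = 105.70 mGal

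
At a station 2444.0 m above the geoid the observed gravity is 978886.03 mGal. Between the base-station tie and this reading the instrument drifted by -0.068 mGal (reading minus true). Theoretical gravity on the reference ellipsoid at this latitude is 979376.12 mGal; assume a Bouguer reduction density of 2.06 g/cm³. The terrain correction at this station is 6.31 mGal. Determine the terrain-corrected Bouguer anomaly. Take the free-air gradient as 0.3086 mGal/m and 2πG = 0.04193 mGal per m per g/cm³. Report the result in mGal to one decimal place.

Drift-corrected reading = 978886.03 − (-0.068) = 978886.098 mGal
Free-air correction = 0.3086 × 2444.0 = 754.22 mGal
Free-air anomaly = 978886.098 − 979376.12 + (754.22) = 264.198 mGal
Bouguer slab correction = 0.04193 × 2.06 × 2444.0 = 211.10 mGal
Simple Bouguer anomaly = 264.198 − (211.10) = 53.098 mGal
Complete Bouguer anomaly = 53.098 + 6.31 = 59.408 mGal

59.4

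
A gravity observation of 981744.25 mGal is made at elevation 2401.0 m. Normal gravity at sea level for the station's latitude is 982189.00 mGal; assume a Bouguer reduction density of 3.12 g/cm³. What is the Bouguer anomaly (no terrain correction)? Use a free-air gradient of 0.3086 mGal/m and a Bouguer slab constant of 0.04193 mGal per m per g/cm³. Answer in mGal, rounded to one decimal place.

Free-air correction = 0.3086 × 2401.0 = 740.95 mGal
Free-air anomaly = 981744.25 − 982189.00 + (740.95) = 296.20 mGal
Bouguer slab correction = 0.04193 × 3.12 × 2401.0 = 314.10 mGal
Simple Bouguer anomaly = 296.20 − (314.10) = -17.90 mGal

-17.9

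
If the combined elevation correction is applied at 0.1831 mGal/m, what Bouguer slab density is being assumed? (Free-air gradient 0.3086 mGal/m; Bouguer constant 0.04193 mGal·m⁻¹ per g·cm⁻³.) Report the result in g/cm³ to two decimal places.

0.1831 = 0.3086 − 0.04193 × ρ
ρ = (0.3086 − 0.1831) / 0.04193 = 2.99 g/cm³

2.99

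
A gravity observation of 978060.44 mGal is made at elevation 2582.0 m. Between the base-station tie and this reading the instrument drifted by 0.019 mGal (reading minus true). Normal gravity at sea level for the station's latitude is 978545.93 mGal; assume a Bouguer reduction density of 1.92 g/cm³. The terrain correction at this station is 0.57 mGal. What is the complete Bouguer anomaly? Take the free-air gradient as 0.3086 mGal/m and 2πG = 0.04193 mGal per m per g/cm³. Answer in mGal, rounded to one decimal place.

Drift-corrected reading = 978060.44 − (0.019) = 978060.421 mGal
Free-air correction = 0.3086 × 2582.0 = 796.81 mGal
Free-air anomaly = 978060.421 − 978545.93 + (796.81) = 311.301 mGal
Bouguer slab correction = 0.04193 × 1.92 × 2582.0 = 207.87 mGal
Simple Bouguer anomaly = 311.301 − (207.87) = 103.431 mGal
Complete Bouguer anomaly = 103.431 + 0.57 = 104.001 mGal

104.0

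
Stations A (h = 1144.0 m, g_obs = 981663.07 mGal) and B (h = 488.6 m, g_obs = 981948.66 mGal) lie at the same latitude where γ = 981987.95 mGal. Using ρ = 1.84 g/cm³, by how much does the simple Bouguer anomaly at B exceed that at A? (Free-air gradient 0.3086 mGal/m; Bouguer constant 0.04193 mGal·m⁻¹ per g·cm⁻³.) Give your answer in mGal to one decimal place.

Δg_SB(A) = 981663.07 − 981987.95 + 0.3086×1144.0 − 0.04193×1.84×1144.0 = -60.10 mGal
Δg_SB(B) = 981948.66 − 981987.95 + 0.3086×488.6 − 0.04193×1.84×488.6 = 73.80 mGal
Difference = 73.80 − (-60.10) = 133.90 mGal

133.9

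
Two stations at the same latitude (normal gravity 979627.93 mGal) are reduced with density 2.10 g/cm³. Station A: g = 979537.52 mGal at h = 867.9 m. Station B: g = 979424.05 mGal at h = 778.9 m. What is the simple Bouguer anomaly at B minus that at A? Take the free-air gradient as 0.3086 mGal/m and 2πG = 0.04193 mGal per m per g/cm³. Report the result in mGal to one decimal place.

-133.1

Δg_SB(A) = 979537.52 − 979627.93 + 0.3086×867.9 − 0.04193×2.10×867.9 = 101.00 mGal
Δg_SB(B) = 979424.05 − 979627.93 + 0.3086×778.9 − 0.04193×2.10×778.9 = -32.10 mGal
Difference = -32.10 − (101.00) = -133.10 mGal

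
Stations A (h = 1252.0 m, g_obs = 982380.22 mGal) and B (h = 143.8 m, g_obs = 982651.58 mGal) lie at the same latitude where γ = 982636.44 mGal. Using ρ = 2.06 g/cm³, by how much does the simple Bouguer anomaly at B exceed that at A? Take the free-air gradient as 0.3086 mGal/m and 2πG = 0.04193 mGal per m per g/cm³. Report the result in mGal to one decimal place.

25.1

Δg_SB(A) = 982380.22 − 982636.44 + 0.3086×1252.0 − 0.04193×2.06×1252.0 = 22.00 mGal
Δg_SB(B) = 982651.58 − 982636.44 + 0.3086×143.8 − 0.04193×2.06×143.8 = 47.10 mGal
Difference = 47.10 − (22.00) = 25.10 mGal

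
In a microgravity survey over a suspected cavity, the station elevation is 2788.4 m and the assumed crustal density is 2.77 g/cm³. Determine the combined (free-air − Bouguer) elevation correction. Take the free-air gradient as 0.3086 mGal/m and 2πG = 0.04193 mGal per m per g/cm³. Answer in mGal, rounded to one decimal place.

Combined gradient = 0.3086 − 0.04193 × 2.77 = 0.1924539 mGal/m
Combined elevation correction = 0.1924539 × 2788.4 = 536.6 mGal

536.6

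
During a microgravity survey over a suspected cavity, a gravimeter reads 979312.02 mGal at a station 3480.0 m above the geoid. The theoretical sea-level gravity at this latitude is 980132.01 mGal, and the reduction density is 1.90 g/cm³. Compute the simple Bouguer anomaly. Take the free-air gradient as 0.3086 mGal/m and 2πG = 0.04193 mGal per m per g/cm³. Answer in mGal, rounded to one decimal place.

Free-air correction = 0.3086 × 3480.0 = 1073.93 mGal
Free-air anomaly = 979312.02 − 980132.01 + (1073.93) = 253.94 mGal
Bouguer slab correction = 0.04193 × 1.90 × 3480.0 = 277.24 mGal
Simple Bouguer anomaly = 253.94 − (277.24) = -23.30 mGal

-23.3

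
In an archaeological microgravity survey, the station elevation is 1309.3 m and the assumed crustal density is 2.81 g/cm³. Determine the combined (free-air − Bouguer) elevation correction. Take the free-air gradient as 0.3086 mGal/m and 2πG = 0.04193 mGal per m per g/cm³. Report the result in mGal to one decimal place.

Combined gradient = 0.3086 − 0.04193 × 2.81 = 0.1907767 mGal/m
Combined elevation correction = 0.1907767 × 1309.3 = 249.8 mGal

249.8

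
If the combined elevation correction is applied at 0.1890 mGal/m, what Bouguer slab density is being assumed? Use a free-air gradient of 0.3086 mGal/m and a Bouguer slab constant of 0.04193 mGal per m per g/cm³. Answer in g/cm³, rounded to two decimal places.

2.85

0.1890 = 0.3086 − 0.04193 × ρ
ρ = (0.3086 − 0.1890) / 0.04193 = 2.85 g/cm³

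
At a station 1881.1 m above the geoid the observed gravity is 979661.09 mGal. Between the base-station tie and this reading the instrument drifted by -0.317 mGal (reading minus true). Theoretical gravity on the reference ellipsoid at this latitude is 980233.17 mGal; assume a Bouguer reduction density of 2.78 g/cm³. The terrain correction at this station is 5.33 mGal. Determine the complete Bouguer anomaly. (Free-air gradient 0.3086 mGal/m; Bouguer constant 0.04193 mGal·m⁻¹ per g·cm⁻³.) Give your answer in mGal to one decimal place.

-205.2

Drift-corrected reading = 979661.09 − (-0.317) = 979661.407 mGal
Free-air correction = 0.3086 × 1881.1 = 580.51 mGal
Free-air anomaly = 979661.407 − 980233.17 + (580.51) = 8.747 mGal
Bouguer slab correction = 0.04193 × 2.78 × 1881.1 = 219.27 mGal
Simple Bouguer anomaly = 8.747 − (219.27) = -210.523 mGal
Complete Bouguer anomaly = -210.523 + 5.33 = -205.193 mGal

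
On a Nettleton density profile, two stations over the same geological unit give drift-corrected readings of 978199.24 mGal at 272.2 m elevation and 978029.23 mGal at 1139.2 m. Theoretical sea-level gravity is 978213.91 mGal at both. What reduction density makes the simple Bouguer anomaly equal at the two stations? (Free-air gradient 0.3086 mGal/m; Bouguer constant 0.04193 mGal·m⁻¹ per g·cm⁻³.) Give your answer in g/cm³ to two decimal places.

Δg_obs = 978029.23 − 978199.24 = -170.01 mGal over Δh = 1139.2 − 272.2 = 867.0 m
Equal Bouguer anomalies ⇒ Δg_obs + (0.3086 − 0.04193ρ)·Δh = 0
0.3086 − 0.04193ρ = −Δg_obs/Δh = 0.19609
ρ = (0.3086 − 0.19609) / 0.04193 = 2.68 g/cm³

2.68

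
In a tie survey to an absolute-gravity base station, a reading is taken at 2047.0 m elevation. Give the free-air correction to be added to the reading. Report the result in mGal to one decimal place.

Free-air correction = 0.3086 × 2047.0 = 631.7 mGal

631.7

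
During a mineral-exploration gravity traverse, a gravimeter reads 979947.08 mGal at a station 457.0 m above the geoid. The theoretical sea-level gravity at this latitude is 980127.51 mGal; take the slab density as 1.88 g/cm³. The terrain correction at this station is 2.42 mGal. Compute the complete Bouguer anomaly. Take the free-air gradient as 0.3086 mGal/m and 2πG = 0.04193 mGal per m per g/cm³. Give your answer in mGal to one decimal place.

-73.0

Free-air correction = 0.3086 × 457.0 = 141.03 mGal
Free-air anomaly = 979947.08 − 980127.51 + (141.03) = -39.40 mGal
Bouguer slab correction = 0.04193 × 1.88 × 457.0 = 36.02 mGal
Simple Bouguer anomaly = -39.40 − (36.02) = -75.42 mGal
Complete Bouguer anomaly = -75.42 + 2.42 = -73.00 mGal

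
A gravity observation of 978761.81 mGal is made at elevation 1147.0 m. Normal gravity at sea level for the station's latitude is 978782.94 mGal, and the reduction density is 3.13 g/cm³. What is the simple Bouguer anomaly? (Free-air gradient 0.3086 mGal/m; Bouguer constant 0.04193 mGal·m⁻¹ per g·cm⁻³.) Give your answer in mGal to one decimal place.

Free-air correction = 0.3086 × 1147.0 = 353.96 mGal
Free-air anomaly = 978761.81 − 978782.94 + (353.96) = 332.83 mGal
Bouguer slab correction = 0.04193 × 3.13 × 1147.0 = 150.53 mGal
Simple Bouguer anomaly = 332.83 − (150.53) = 182.30 mGal

182.3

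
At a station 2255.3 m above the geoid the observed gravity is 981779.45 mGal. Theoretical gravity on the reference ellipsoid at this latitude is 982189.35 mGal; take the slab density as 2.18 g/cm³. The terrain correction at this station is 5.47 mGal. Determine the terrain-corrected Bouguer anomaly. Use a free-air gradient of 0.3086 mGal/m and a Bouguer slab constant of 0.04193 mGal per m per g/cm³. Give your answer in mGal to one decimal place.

85.4

Free-air correction = 0.3086 × 2255.3 = 695.99 mGal
Free-air anomaly = 981779.45 − 982189.35 + (695.99) = 286.09 mGal
Bouguer slab correction = 0.04193 × 2.18 × 2255.3 = 206.15 mGal
Simple Bouguer anomaly = 286.09 − (206.15) = 79.94 mGal
Complete Bouguer anomaly = 79.94 + 5.47 = 85.41 mGal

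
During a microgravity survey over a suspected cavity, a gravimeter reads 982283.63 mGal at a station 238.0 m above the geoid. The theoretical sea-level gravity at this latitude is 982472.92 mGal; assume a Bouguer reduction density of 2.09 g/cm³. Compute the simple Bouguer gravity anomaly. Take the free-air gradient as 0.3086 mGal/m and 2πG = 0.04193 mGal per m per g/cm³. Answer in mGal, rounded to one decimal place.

Free-air correction = 0.3086 × 238.0 = 73.45 mGal
Free-air anomaly = 982283.63 − 982472.92 + (73.45) = -115.84 mGal
Bouguer slab correction = 0.04193 × 2.09 × 238.0 = 20.86 mGal
Simple Bouguer anomaly = -115.84 − (20.86) = -136.70 mGal

-136.7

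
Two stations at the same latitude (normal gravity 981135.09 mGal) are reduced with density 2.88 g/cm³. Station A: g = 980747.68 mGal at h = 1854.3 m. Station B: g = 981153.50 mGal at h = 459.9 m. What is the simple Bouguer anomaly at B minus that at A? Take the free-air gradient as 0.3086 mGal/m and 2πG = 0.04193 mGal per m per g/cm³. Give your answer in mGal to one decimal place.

Δg_SB(A) = 980747.68 − 981135.09 + 0.3086×1854.3 − 0.04193×2.88×1854.3 = -39.10 mGal
Δg_SB(B) = 981153.50 − 981135.09 + 0.3086×459.9 − 0.04193×2.88×459.9 = 104.80 mGal
Difference = 104.80 − (-39.10) = 143.90 mGal

143.9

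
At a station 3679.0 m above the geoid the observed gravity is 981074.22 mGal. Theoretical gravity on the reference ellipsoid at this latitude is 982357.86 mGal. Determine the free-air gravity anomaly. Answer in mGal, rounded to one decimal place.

-148.3

Free-air correction = 0.3086 × 3679.0 = 1135.34 mGal
Free-air anomaly = 981074.22 − 982357.86 + (1135.34) = -148.30 mGal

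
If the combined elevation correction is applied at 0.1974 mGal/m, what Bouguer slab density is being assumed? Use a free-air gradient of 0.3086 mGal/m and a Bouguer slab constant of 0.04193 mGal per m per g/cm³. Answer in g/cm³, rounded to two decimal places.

0.1974 = 0.3086 − 0.04193 × ρ
ρ = (0.3086 − 0.1974) / 0.04193 = 2.65 g/cm³

2.65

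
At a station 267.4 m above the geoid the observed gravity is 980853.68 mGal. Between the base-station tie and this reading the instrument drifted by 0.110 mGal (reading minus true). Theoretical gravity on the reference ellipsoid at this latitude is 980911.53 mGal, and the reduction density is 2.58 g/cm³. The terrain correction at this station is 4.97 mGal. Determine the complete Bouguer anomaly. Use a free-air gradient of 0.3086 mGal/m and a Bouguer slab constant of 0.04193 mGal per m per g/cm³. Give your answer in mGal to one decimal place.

0.6

Drift-corrected reading = 980853.68 − (0.110) = 980853.570 mGal
Free-air correction = 0.3086 × 267.4 = 82.52 mGal
Free-air anomaly = 980853.570 − 980911.53 + (82.52) = 24.560 mGal
Bouguer slab correction = 0.04193 × 2.58 × 267.4 = 28.93 mGal
Simple Bouguer anomaly = 24.560 − (28.93) = -4.370 mGal
Complete Bouguer anomaly = -4.370 + 4.97 = 0.600 mGal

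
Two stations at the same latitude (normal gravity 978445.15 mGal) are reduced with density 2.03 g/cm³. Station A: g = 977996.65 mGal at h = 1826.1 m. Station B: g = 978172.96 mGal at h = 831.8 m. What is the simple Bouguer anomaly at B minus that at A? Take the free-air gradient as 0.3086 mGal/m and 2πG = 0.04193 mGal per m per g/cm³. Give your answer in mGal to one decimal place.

Δg_SB(A) = 977996.65 − 978445.15 + 0.3086×1826.1 − 0.04193×2.03×1826.1 = -40.40 mGal
Δg_SB(B) = 978172.96 − 978445.15 + 0.3086×831.8 − 0.04193×2.03×831.8 = -86.30 mGal
Difference = -86.30 − (-40.40) = -45.90 mGal

-45.9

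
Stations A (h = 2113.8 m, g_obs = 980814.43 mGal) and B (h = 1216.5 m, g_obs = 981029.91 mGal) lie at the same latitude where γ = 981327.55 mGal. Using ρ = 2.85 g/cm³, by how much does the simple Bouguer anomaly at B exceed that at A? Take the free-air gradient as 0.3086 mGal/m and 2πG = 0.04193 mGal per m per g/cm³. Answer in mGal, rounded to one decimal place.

Δg_SB(A) = 980814.43 − 981327.55 + 0.3086×2113.8 − 0.04193×2.85×2113.8 = -113.40 mGal
Δg_SB(B) = 981029.91 − 981327.55 + 0.3086×1216.5 − 0.04193×2.85×1216.5 = -67.60 mGal
Difference = -67.60 − (-113.40) = 45.80 mGal

45.8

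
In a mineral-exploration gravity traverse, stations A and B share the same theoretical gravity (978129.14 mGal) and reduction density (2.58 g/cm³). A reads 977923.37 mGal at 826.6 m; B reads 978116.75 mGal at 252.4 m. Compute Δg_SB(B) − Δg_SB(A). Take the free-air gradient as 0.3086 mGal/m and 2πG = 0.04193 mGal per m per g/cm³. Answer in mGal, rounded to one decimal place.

Δg_SB(A) = 977923.37 − 978129.14 + 0.3086×826.6 − 0.04193×2.58×826.6 = -40.10 mGal
Δg_SB(B) = 978116.75 − 978129.14 + 0.3086×252.4 − 0.04193×2.58×252.4 = 38.20 mGal
Difference = 38.20 − (-40.10) = 78.30 mGal

78.3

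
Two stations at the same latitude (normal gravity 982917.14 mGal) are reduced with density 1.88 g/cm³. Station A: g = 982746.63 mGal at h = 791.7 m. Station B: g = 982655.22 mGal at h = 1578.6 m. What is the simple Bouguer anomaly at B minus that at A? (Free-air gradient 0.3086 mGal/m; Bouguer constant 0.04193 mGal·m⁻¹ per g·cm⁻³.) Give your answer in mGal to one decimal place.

Δg_SB(A) = 982746.63 − 982917.14 + 0.3086×791.7 − 0.04193×1.88×791.7 = 11.40 mGal
Δg_SB(B) = 982655.22 − 982917.14 + 0.3086×1578.6 − 0.04193×1.88×1578.6 = 100.80 mGal
Difference = 100.80 − (11.40) = 89.40 mGal

89.4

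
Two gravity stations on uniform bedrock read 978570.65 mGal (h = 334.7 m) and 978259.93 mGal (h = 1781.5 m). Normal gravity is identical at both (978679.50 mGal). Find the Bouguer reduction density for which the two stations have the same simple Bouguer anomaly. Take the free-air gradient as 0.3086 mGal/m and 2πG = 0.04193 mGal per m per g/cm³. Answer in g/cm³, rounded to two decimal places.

2.24

Δg_obs = 978259.93 − 978570.65 = -310.72 mGal over Δh = 1781.5 − 334.7 = 1446.8 m
Equal Bouguer anomalies ⇒ Δg_obs + (0.3086 − 0.04193ρ)·Δh = 0
0.3086 − 0.04193ρ = −Δg_obs/Δh = 0.21476
ρ = (0.3086 − 0.21476) / 0.04193 = 2.24 g/cm³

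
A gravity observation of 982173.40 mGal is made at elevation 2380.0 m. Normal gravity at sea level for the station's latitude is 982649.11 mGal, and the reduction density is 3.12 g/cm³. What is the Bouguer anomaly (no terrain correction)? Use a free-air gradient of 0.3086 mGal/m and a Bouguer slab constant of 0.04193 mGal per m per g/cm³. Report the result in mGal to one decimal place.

-52.6

Free-air correction = 0.3086 × 2380.0 = 734.47 mGal
Free-air anomaly = 982173.40 − 982649.11 + (734.47) = 258.76 mGal
Bouguer slab correction = 0.04193 × 3.12 × 2380.0 = 311.36 mGal
Simple Bouguer anomaly = 258.76 − (311.36) = -52.60 mGal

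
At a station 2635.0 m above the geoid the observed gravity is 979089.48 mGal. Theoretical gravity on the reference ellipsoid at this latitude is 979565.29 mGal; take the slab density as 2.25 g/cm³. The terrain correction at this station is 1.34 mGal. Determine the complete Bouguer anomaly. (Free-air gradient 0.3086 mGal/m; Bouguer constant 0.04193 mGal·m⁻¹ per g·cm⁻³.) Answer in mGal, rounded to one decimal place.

90.1

Free-air correction = 0.3086 × 2635.0 = 813.16 mGal
Free-air anomaly = 979089.48 − 979565.29 + (813.16) = 337.35 mGal
Bouguer slab correction = 0.04193 × 2.25 × 2635.0 = 248.59 mGal
Simple Bouguer anomaly = 337.35 − (248.59) = 88.76 mGal
Complete Bouguer anomaly = 88.76 + 1.34 = 90.10 mGal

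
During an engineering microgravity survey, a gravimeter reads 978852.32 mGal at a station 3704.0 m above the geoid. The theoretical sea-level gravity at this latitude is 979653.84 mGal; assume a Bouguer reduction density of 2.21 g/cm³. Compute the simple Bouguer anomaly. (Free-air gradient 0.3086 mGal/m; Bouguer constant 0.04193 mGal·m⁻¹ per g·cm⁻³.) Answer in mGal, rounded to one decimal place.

-1.7

Free-air correction = 0.3086 × 3704.0 = 1143.05 mGal
Free-air anomaly = 978852.32 − 979653.84 + (1143.05) = 341.53 mGal
Bouguer slab correction = 0.04193 × 2.21 × 3704.0 = 343.23 mGal
Simple Bouguer anomaly = 341.53 − (343.23) = -1.70 mGal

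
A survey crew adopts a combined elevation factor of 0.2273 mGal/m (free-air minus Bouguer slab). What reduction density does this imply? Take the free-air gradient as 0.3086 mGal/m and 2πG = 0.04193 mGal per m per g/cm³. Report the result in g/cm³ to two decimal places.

0.2273 = 0.3086 − 0.04193 × ρ
ρ = (0.3086 − 0.2273) / 0.04193 = 1.94 g/cm³

1.94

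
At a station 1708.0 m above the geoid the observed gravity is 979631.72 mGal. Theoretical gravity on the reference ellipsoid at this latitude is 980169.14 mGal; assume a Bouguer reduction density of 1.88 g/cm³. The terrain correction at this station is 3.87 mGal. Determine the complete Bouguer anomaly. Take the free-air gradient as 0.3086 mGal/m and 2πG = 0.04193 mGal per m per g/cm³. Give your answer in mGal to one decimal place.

-141.1

Free-air correction = 0.3086 × 1708.0 = 527.09 mGal
Free-air anomaly = 979631.72 − 980169.14 + (527.09) = -10.33 mGal
Bouguer slab correction = 0.04193 × 1.88 × 1708.0 = 134.64 mGal
Simple Bouguer anomaly = -10.33 − (134.64) = -144.97 mGal
Complete Bouguer anomaly = -144.97 + 3.87 = -141.10 mGal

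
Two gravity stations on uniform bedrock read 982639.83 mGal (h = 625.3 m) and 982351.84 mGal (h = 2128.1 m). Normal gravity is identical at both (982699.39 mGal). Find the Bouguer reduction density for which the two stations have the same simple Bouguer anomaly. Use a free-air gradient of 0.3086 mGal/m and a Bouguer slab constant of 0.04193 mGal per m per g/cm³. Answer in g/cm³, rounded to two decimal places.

Δg_obs = 982351.84 − 982639.83 = -287.99 mGal over Δh = 2128.1 − 625.3 = 1502.8 m
Equal Bouguer anomalies ⇒ Δg_obs + (0.3086 − 0.04193ρ)·Δh = 0
0.3086 − 0.04193ρ = −Δg_obs/Δh = 0.19164
ρ = (0.3086 − 0.19164) / 0.04193 = 2.79 g/cm³

2.79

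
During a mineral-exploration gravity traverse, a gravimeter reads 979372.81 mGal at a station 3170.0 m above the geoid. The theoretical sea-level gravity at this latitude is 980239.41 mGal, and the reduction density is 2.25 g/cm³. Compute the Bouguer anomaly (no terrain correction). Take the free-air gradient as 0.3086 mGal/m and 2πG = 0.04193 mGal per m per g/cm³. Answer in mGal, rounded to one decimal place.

-187.4

Free-air correction = 0.3086 × 3170.0 = 978.26 mGal
Free-air anomaly = 979372.81 − 980239.41 + (978.26) = 111.66 mGal
Bouguer slab correction = 0.04193 × 2.25 × 3170.0 = 299.07 mGal
Simple Bouguer anomaly = 111.66 − (299.07) = -187.41 mGal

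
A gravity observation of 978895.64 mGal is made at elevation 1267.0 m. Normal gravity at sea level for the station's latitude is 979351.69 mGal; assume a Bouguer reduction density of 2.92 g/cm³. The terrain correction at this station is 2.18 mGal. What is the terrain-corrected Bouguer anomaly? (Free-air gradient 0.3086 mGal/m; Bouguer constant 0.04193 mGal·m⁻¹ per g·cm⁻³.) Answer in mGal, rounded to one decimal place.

Free-air correction = 0.3086 × 1267.0 = 391.00 mGal
Free-air anomaly = 978895.64 − 979351.69 + (391.00) = -65.05 mGal
Bouguer slab correction = 0.04193 × 2.92 × 1267.0 = 155.13 mGal
Simple Bouguer anomaly = -65.05 − (155.13) = -220.18 mGal
Complete Bouguer anomaly = -220.18 + 2.18 = -218.00 mGal

-218.0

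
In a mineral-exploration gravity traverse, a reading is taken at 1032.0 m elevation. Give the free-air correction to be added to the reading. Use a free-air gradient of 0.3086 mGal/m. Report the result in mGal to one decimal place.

Free-air correction = 0.3086 × 1032.0 = 318.5 mGal

318.5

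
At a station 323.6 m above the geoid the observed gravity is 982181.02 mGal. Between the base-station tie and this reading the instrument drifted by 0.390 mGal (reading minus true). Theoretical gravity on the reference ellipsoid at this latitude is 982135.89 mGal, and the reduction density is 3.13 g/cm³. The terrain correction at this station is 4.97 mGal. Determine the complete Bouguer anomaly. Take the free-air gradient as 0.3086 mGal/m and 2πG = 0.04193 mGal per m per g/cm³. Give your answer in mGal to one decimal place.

107.1

Drift-corrected reading = 982181.02 − (0.390) = 982180.630 mGal
Free-air correction = 0.3086 × 323.6 = 99.86 mGal
Free-air anomaly = 982180.630 − 982135.89 + (99.86) = 144.600 mGal
Bouguer slab correction = 0.04193 × 3.13 × 323.6 = 42.47 mGal
Simple Bouguer anomaly = 144.600 − (42.47) = 102.130 mGal
Complete Bouguer anomaly = 102.130 + 4.97 = 107.100 mGal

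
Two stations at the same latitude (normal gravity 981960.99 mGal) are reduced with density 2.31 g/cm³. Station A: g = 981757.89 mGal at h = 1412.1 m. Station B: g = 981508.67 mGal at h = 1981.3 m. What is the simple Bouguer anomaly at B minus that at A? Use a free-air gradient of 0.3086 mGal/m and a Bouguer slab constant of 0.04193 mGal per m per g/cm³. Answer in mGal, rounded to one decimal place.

Δg_SB(A) = 981757.89 − 981960.99 + 0.3086×1412.1 − 0.04193×2.31×1412.1 = 95.90 mGal
Δg_SB(B) = 981508.67 − 981960.99 + 0.3086×1981.3 − 0.04193×2.31×1981.3 = -32.80 mGal
Difference = -32.80 − (95.90) = -128.70 mGal

-128.7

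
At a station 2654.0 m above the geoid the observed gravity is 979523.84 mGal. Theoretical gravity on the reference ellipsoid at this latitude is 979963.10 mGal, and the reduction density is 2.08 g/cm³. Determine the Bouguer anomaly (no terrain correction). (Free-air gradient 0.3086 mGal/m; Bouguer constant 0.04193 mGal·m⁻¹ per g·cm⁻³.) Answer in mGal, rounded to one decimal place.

148.3

Free-air correction = 0.3086 × 2654.0 = 819.02 mGal
Free-air anomaly = 979523.84 − 979963.10 + (819.02) = 379.76 mGal
Bouguer slab correction = 0.04193 × 2.08 × 2654.0 = 231.47 mGal
Simple Bouguer anomaly = 379.76 − (231.47) = 148.29 mGal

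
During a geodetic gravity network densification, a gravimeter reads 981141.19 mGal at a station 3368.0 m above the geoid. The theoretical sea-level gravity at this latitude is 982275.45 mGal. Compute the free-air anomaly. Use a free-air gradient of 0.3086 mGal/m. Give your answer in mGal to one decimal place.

Free-air correction = 0.3086 × 3368.0 = 1039.36 mGal
Free-air anomaly = 981141.19 − 982275.45 + (1039.36) = -94.90 mGal

-94.9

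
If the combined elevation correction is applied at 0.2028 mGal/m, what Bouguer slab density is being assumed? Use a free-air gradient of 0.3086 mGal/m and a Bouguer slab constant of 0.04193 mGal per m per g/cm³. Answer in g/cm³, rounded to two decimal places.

2.52

0.2028 = 0.3086 − 0.04193 × ρ
ρ = (0.3086 − 0.2028) / 0.04193 = 2.52 g/cm³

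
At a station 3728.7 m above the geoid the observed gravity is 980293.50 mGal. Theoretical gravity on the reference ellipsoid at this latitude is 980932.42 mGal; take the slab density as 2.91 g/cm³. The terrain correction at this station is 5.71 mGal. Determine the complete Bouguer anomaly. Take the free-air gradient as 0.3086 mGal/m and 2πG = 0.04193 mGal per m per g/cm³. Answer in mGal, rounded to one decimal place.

Free-air correction = 0.3086 × 3728.7 = 1150.68 mGal
Free-air anomaly = 980293.50 − 980932.42 + (1150.68) = 511.76 mGal
Bouguer slab correction = 0.04193 × 2.91 × 3728.7 = 454.96 mGal
Simple Bouguer anomaly = 511.76 − (454.96) = 56.80 mGal
Complete Bouguer anomaly = 56.80 + 5.71 = 62.51 mGal

62.5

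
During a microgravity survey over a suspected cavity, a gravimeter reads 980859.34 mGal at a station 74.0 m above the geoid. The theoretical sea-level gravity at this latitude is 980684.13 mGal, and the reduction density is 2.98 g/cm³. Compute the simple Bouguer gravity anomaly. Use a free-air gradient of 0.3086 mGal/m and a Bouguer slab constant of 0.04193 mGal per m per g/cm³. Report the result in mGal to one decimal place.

Free-air correction = 0.3086 × 74.0 = 22.84 mGal
Free-air anomaly = 980859.34 − 980684.13 + (22.84) = 198.05 mGal
Bouguer slab correction = 0.04193 × 2.98 × 74.0 = 9.25 mGal
Simple Bouguer anomaly = 198.05 − (9.25) = 188.80 mGal

188.8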